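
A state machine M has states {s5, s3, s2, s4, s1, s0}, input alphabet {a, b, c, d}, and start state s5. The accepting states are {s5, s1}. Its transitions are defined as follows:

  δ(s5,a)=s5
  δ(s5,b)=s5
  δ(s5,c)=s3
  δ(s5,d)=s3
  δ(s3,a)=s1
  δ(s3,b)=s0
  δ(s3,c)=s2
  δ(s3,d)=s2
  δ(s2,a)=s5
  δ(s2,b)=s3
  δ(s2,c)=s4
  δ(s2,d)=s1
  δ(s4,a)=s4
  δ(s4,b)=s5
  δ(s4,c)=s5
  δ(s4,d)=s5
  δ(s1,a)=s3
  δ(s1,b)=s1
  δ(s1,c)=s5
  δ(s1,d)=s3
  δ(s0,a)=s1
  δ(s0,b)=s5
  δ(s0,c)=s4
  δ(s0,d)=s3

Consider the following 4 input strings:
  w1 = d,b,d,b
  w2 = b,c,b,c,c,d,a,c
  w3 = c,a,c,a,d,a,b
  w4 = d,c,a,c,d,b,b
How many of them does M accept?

2

w1: s5 → s3 → s0 → s3 → s0  → end s0, rejected
w2: s5 → s5 → s3 → s0 → s4 → s5 → s3 → s1 → s5  → end s5, accepted
w3: s5 → s3 → s1 → s5 → s5 → s3 → s1 → s1  → end s1, accepted
w4: s5 → s3 → s2 → s5 → s3 → s2 → s3 → s0  → end s0, rejected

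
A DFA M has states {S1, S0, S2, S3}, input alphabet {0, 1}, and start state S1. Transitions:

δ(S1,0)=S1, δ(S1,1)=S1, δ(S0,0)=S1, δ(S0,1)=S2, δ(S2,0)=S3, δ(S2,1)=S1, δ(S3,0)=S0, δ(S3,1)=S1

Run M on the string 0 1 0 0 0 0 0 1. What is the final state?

Trace: S1 -0-> S1 -1-> S1 -0-> S1 -0-> S1 -0-> S1 -0-> S1 -0-> S1 -1-> S1

S1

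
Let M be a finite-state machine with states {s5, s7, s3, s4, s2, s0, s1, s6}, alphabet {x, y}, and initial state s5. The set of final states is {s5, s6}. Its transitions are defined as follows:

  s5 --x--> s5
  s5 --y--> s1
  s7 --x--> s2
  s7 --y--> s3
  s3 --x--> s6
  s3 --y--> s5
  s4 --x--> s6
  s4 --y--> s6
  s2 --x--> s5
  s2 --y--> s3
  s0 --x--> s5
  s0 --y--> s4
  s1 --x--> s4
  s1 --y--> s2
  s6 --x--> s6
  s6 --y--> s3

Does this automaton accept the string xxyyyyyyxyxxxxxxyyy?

No

Trace: s5 -x-> s5 -x-> s5 -y-> s1 -y-> s2 -y-> s3 -y-> s5 -y-> s1 -y-> s2 -x-> s5 -y-> s1 -x-> s4 -x-> s6 -x-> s6 -x-> s6 -x-> s6 -x-> s6 -y-> s3 -y-> s5 -y-> s1
End state s1 is not accepting.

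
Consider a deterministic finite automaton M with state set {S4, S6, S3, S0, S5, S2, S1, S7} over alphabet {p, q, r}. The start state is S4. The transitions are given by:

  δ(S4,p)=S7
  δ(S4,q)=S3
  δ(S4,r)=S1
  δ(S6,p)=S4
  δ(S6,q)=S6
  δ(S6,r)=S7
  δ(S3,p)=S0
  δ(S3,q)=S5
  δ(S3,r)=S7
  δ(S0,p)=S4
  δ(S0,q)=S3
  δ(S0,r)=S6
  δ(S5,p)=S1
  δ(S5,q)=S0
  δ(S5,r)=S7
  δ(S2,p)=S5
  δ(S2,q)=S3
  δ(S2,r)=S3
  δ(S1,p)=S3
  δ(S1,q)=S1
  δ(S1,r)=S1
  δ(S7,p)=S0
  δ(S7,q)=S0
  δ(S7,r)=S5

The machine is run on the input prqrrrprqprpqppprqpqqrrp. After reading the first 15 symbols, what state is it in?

S4

S4 → S7 → S5 → S0 → S6 → S7 → S5 → S1 → S1 → S1 → S3 → S7 → S0 → S3 → S0 → S4
After 15 symbols: S4.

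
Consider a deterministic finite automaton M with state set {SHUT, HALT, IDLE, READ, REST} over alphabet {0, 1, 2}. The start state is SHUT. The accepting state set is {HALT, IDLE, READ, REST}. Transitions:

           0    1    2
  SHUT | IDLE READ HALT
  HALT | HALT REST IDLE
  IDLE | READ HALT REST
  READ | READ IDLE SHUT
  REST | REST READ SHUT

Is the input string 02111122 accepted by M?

Trace: SHUT -0-> IDLE -2-> REST -1-> READ -1-> IDLE -1-> HALT -1-> REST -2-> SHUT -2-> HALT
End state HALT is accepting.

Yes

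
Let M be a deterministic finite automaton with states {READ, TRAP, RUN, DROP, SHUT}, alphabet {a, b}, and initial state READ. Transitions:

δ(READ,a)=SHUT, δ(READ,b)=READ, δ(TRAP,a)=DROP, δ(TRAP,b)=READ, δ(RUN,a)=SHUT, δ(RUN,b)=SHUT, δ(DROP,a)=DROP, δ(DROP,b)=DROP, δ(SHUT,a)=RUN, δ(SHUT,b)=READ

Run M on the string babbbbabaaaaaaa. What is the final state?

SHUT

READ → READ → SHUT → READ → READ → READ → READ → SHUT → READ → SHUT → RUN → SHUT → RUN → SHUT → RUN → SHUT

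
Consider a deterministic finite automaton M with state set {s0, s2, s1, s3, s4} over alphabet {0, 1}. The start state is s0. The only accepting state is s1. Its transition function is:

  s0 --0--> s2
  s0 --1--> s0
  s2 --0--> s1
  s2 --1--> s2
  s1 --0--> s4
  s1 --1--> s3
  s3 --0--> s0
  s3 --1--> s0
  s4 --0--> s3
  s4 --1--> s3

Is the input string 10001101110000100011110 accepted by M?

start at s0
read '1': s0 → s0
read '0': s0 → s2
read '0': s2 → s1
read '0': s1 → s4
read '1': s4 → s3
read '1': s3 → s0
read '0': s0 → s2
read '1': s2 → s2
read '1': s2 → s2
read '1': s2 → s2
read '0': s2 → s1
read '0': s1 → s4
read '0': s4 → s3
read '0': s3 → s0
read '1': s0 → s0
read '0': s0 → s2
read '0': s2 → s1
read '0': s1 → s4
read '1': s4 → s3
read '1': s3 → s0
read '1': s0 → s0
read '1': s0 → s0
read '0': s0 → s2
End state s2 is not accepting.

No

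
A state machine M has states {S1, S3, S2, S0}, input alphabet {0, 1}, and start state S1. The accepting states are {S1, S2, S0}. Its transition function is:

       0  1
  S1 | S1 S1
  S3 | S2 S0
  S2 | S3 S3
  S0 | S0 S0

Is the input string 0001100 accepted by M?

S1 → S1 → S1 → S1 → S1 → S1 → S1 → S1
End state S1 is accepting.

Yes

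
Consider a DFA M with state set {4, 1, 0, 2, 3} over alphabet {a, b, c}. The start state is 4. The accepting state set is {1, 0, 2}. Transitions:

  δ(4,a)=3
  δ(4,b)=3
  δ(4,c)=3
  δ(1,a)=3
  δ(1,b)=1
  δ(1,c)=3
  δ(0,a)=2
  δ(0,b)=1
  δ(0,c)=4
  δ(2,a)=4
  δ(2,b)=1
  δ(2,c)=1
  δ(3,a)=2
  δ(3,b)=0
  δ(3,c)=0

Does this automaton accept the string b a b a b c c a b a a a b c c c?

No

Trace: 4 -b-> 3 -a-> 2 -b-> 1 -a-> 3 -b-> 0 -c-> 4 -c-> 3 -a-> 2 -b-> 1 -a-> 3 -a-> 2 -a-> 4 -b-> 3 -c-> 0 -c-> 4 -c-> 3
End state 3 is not accepting.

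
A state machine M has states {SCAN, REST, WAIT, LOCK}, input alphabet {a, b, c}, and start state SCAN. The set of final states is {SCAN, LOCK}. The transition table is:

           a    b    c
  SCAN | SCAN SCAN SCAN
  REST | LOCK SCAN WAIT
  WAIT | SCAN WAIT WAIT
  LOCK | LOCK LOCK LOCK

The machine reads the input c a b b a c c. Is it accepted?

Yes

start at SCAN
read 'c': SCAN → SCAN
read 'a': SCAN → SCAN
read 'b': SCAN → SCAN
read 'b': SCAN → SCAN
read 'a': SCAN → SCAN
read 'c': SCAN → SCAN
read 'c': SCAN → SCAN
End state SCAN is accepting.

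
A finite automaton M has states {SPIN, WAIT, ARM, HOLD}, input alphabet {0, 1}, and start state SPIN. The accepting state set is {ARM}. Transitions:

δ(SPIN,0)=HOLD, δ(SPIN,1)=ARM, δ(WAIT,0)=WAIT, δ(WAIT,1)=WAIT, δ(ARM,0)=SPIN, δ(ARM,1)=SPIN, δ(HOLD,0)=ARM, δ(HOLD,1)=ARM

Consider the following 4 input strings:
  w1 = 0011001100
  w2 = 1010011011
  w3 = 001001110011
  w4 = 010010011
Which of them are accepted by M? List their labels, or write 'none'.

w1:
  start at SPIN
  read '0': SPIN → HOLD
  read '0': HOLD → ARM
  read '1': ARM → SPIN
  read '1': SPIN → ARM
  read '0': ARM → SPIN
  read '0': SPIN → HOLD
  read '1': HOLD → ARM
  read '1': ARM → SPIN
  read '0': SPIN → HOLD
  read '0': HOLD → ARM
  end ARM, accepted
w2:
  start at SPIN
  read '1': SPIN → ARM
  read '0': ARM → SPIN
  read '1': SPIN → ARM
  read '0': ARM → SPIN
  read '0': SPIN → HOLD
  read '1': HOLD → ARM
  read '1': ARM → SPIN
  read '0': SPIN → HOLD
  read '1': HOLD → ARM
  read '1': ARM → SPIN
  end SPIN, rejected
w3:
  start at SPIN
  read '0': SPIN → HOLD
  read '0': HOLD → ARM
  read '1': ARM → SPIN
  read '0': SPIN → HOLD
  read '0': HOLD → ARM
  read '1': ARM → SPIN
  read '1': SPIN → ARM
  read '1': ARM → SPIN
  read '0': SPIN → HOLD
  read '0': HOLD → ARM
  read '1': ARM → SPIN
  read '1': SPIN → ARM
  end ARM, accepted
w4:
  start at SPIN
  read '0': SPIN → HOLD
  read '1': HOLD → ARM
  read '0': ARM → SPIN
  read '0': SPIN → HOLD
  read '1': HOLD → ARM
  read '0': ARM → SPIN
  read '0': SPIN → HOLD
  read '1': HOLD → ARM
  read '1': ARM → SPIN
  end SPIN, rejected

w1, w3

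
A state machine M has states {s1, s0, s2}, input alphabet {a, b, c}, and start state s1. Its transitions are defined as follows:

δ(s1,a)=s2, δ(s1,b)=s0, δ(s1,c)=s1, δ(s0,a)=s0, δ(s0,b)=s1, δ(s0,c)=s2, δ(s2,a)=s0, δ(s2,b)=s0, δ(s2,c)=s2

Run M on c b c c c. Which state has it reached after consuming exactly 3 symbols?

start at s1
read 'c': s1 → s1
read 'b': s1 → s0
read 'c': s0 → s2
After 3 symbols: s2.

s2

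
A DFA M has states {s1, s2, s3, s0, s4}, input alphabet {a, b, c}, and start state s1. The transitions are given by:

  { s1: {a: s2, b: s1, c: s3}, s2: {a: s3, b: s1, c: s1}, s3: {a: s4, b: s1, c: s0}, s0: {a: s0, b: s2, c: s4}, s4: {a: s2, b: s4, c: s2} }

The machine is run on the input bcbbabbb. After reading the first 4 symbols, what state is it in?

Trace: s1 -b-> s1 -c-> s3 -b-> s1 -b-> s1
After 4 symbols: s1.

s1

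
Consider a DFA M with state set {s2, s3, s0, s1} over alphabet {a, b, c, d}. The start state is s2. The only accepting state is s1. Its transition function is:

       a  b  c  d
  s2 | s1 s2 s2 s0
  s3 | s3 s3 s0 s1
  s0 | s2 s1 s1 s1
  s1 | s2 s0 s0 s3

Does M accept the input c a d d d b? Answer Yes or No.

s2 → s2 → s1 → s3 → s1 → s3 → s3
End state s3 is not accepting.

No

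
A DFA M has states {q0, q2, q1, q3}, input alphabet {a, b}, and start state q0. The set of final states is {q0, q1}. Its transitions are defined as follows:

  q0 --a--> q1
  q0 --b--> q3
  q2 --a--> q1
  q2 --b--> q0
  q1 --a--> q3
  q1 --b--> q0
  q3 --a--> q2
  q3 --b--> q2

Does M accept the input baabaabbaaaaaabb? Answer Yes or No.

No

q0 → q3 → q2 → q1 → q0 → q1 → q3 → q2 → q0 → q1 → q3 → q2 → q1 → q3 → q2 → q0 → q3
End state q3 is not accepting.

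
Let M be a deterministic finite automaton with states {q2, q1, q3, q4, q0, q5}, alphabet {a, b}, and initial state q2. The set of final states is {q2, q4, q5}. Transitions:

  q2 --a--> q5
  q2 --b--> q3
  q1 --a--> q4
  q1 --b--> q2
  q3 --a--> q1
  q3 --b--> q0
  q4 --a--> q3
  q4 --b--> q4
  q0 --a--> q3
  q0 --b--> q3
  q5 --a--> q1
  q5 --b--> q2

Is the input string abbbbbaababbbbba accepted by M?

q2 → q5 → q2 → q3 → q0 → q3 → q0 → q3 → q1 → q2 → q5 → q2 → q3 → q0 → q3 → q0 → q3
End state q3 is not accepting.

No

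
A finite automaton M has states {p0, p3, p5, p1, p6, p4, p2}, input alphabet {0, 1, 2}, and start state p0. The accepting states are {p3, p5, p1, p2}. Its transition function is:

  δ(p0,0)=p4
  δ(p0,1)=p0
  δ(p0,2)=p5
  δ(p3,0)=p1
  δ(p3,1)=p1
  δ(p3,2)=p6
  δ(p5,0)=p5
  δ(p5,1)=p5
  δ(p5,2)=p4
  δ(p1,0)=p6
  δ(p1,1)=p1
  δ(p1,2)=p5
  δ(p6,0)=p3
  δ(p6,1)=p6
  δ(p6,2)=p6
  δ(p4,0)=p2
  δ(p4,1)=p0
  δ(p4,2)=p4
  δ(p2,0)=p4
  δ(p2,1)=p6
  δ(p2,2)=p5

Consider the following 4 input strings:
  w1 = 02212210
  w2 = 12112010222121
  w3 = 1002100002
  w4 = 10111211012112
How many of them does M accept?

1

w1:
  start at p0
  read '0': p0 → p4
  read '2': p4 → p4
  read '2': p4 → p4
  read '1': p4 → p0
  read '2': p0 → p5
  read '2': p5 → p4
  read '1': p4 → p0
  read '0': p0 → p4
  end p4, rejected
w2:
  start at p0
  read '1': p0 → p0
  read '2': p0 → p5
  read '1': p5 → p5
  read '1': p5 → p5
  read '2': p5 → p4
  read '0': p4 → p2
  read '1': p2 → p6
  read '0': p6 → p3
  read '2': p3 → p6
  read '2': p6 → p6
  read '2': p6 → p6
  read '1': p6 → p6
  read '2': p6 → p6
  read '1': p6 → p6
  end p6, rejected
w3:
  start at p0
  read '1': p0 → p0
  read '0': p0 → p4
  read '0': p4 → p2
  read '2': p2 → p5
  read '1': p5 → p5
  read '0': p5 → p5
  read '0': p5 → p5
  read '0': p5 → p5
  read '0': p5 → p5
  read '2': p5 → p4
  end p4, rejected
w4:
  start at p0
  read '1': p0 → p0
  read '0': p0 → p4
  read '1': p4 → p0
  read '1': p0 → p0
  read '1': p0 → p0
  read '2': p0 → p5
  read '1': p5 → p5
  read '1': p5 → p5
  read '0': p5 → p5
  read '1': p5 → p5
  read '2': p5 → p4
  read '1': p4 → p0
  read '1': p0 → p0
  read '2': p0 → p5
  end p5, accepted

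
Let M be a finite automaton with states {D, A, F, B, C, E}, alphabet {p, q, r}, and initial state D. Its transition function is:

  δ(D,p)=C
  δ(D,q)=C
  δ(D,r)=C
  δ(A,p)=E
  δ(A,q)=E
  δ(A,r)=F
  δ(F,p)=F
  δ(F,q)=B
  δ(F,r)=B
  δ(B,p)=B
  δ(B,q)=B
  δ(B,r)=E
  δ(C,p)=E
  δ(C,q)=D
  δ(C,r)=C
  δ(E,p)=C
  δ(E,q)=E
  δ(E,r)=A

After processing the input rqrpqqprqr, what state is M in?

C

Trace: D -r-> C -q-> D -r-> C -p-> E -q-> E -q-> E -p-> C -r-> C -q-> D -r-> C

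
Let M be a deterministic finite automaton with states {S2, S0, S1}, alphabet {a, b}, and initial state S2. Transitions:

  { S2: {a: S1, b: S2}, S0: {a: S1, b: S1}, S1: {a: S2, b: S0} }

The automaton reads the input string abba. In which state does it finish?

S2

S2 → S1 → S0 → S1 → S2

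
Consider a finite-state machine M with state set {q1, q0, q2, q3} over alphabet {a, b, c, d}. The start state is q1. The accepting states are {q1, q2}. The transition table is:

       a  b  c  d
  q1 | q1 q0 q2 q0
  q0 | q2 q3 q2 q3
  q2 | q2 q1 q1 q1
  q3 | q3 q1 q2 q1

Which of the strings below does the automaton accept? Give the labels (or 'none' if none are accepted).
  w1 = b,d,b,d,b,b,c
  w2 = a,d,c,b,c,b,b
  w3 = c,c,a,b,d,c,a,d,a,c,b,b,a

w1: Trace: q1 -b-> q0 -d-> q3 -b-> q1 -d-> q0 -b-> q3 -b-> q1 -c-> q2  → end q2, accepted
w2: Trace: q1 -a-> q1 -d-> q0 -c-> q2 -b-> q1 -c-> q2 -b-> q1 -b-> q0  → end q0, rejected
w3: Trace: q1 -c-> q2 -c-> q1 -a-> q1 -b-> q0 -d-> q3 -c-> q2 -a-> q2 -d-> q1 -a-> q1 -c-> q2 -b-> q1 -b-> q0 -a-> q2  → end q2, accepted

w1, w3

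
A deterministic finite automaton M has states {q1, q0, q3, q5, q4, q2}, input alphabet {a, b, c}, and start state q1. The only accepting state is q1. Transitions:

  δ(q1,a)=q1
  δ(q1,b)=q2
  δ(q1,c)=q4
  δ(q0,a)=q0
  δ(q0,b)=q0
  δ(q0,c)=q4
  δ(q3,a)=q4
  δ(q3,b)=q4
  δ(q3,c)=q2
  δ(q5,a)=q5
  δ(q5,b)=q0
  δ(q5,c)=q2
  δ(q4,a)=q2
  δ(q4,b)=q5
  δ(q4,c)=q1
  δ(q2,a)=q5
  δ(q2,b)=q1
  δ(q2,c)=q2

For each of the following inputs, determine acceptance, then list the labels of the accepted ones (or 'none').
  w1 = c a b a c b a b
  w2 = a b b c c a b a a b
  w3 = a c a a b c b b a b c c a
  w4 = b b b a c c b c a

w1: q1 → q4 → q2 → q1 → q1 → q4 → q5 → q5 → q0  → end q0, rejected
w2: q1 → q1 → q2 → q1 → q4 → q1 → q1 → q2 → q5 → q5 → q0  → end q0, rejected
w3: q1 → q1 → q4 → q2 → q5 → q0 → q4 → q5 → q0 → q0 → q0 → q4 → q1 → q1  → end q1, accepted
w4: q1 → q2 → q1 → q2 → q5 → q2 → q2 → q1 → q4 → q2  → end q2, rejected

w3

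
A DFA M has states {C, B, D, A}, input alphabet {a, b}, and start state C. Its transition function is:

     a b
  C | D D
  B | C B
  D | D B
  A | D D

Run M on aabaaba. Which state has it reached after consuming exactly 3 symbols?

B

C → D → D → B
After 3 symbols: B.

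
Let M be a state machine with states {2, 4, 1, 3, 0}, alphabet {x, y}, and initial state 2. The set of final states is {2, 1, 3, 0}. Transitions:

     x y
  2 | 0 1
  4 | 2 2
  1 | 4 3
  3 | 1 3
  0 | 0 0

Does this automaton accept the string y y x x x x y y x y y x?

Yes

start at 2
read 'y': 2 → 1
read 'y': 1 → 3
read 'x': 3 → 1
read 'x': 1 → 4
read 'x': 4 → 2
read 'x': 2 → 0
read 'y': 0 → 0
read 'y': 0 → 0
read 'x': 0 → 0
read 'y': 0 → 0
read 'y': 0 → 0
read 'x': 0 → 0
End state 0 is accepting.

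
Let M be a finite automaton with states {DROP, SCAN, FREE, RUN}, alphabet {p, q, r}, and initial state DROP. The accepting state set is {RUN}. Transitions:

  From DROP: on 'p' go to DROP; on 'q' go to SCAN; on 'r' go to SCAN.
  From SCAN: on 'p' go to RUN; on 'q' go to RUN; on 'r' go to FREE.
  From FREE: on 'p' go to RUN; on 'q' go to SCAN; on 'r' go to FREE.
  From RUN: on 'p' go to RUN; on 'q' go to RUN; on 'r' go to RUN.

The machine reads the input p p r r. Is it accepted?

No

DROP → DROP → DROP → SCAN → FREE
End state FREE is not accepting.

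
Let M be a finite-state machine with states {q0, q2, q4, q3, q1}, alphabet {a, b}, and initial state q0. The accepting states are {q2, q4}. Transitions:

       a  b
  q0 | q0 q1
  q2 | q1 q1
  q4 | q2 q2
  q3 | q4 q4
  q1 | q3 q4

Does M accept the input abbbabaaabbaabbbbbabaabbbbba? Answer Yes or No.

No

start at q0
read 'a': q0 → q0
read 'b': q0 → q1
read 'b': q1 → q4
read 'b': q4 → q2
read 'a': q2 → q1
read 'b': q1 → q4
read 'a': q4 → q2
read 'a': q2 → q1
read 'a': q1 → q3
read 'b': q3 → q4
read 'b': q4 → q2
read 'a': q2 → q1
read 'a': q1 → q3
read 'b': q3 → q4
read 'b': q4 → q2
read 'b': q2 → q1
read 'b': q1 → q4
read 'b': q4 → q2
read 'a': q2 → q1
read 'b': q1 → q4
read 'a': q4 → q2
read 'a': q2 → q1
read 'b': q1 → q4
read 'b': q4 → q2
read 'b': q2 → q1
read 'b': q1 → q4
read 'b': q4 → q2
read 'a': q2 → q1
End state q1 is not accepting.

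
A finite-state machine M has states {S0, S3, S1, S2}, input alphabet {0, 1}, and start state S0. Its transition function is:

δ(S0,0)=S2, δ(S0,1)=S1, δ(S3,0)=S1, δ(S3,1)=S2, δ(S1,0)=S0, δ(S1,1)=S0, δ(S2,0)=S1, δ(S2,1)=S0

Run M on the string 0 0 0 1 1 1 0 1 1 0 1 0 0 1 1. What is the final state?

Trace: S0 -0-> S2 -0-> S1 -0-> S0 -1-> S1 -1-> S0 -1-> S1 -0-> S0 -1-> S1 -1-> S0 -0-> S2 -1-> S0 -0-> S2 -0-> S1 -1-> S0 -1-> S1

S1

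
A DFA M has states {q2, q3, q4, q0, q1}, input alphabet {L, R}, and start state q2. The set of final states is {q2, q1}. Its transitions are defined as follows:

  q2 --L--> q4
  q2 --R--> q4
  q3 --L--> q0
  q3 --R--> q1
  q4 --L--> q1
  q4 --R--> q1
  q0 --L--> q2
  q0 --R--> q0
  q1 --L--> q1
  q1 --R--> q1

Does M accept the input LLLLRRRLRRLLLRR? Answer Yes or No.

Yes

Trace: q2 -L-> q4 -L-> q1 -L-> q1 -L-> q1 -R-> q1 -R-> q1 -R-> q1 -L-> q1 -R-> q1 -R-> q1 -L-> q1 -L-> q1 -L-> q1 -R-> q1 -R-> q1
End state q1 is accepting.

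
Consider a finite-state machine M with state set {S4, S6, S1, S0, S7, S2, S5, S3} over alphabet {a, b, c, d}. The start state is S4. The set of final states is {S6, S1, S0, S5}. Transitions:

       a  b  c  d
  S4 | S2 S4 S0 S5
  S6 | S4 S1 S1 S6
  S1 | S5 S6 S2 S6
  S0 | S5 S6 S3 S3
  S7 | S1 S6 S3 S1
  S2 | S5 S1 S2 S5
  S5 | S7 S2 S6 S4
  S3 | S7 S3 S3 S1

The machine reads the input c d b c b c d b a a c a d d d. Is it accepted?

start at S4
read 'c': S4 → S0
read 'd': S0 → S3
read 'b': S3 → S3
read 'c': S3 → S3
read 'b': S3 → S3
read 'c': S3 → S3
read 'd': S3 → S1
read 'b': S1 → S6
read 'a': S6 → S4
read 'a': S4 → S2
read 'c': S2 → S2
read 'a': S2 → S5
read 'd': S5 → S4
read 'd': S4 → S5
read 'd': S5 → S4
End state S4 is not accepting.

No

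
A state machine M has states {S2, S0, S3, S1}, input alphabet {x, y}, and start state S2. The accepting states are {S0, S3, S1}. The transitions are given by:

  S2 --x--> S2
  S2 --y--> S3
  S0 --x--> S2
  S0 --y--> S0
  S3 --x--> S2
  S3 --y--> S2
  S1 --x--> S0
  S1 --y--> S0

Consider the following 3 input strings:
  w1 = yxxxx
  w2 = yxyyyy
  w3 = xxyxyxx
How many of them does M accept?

w1: S2 → S3 → S2 → S2 → S2 → S2  → end S2, rejected
w2: S2 → S3 → S2 → S3 → S2 → S3 → S2  → end S2, rejected
w3: S2 → S2 → S2 → S3 → S2 → S3 → S2 → S2  → end S2, rejected

0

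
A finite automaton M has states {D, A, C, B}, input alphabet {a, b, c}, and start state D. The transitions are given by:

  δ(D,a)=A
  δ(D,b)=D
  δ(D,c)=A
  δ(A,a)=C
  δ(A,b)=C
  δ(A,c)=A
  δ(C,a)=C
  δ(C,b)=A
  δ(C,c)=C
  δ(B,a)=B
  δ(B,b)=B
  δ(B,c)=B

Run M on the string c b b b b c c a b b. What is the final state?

C

start at D
read 'c': D → A
read 'b': A → C
read 'b': C → A
read 'b': A → C
read 'b': C → A
read 'c': A → A
read 'c': A → A
read 'a': A → C
read 'b': C → A
read 'b': A → C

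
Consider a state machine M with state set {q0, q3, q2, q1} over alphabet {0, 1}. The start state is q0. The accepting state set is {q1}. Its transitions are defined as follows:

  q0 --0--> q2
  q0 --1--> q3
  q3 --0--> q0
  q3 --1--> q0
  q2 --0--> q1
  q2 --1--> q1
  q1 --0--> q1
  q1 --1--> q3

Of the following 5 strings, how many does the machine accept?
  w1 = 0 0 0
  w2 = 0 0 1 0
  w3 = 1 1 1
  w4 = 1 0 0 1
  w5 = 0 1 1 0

2

w1: q0 → q2 → q1 → q1  → end q1, accepted
w2: q0 → q2 → q1 → q3 → q0  → end q0, rejected
w3: q0 → q3 → q0 → q3  → end q3, rejected
w4: q0 → q3 → q0 → q2 → q1  → end q1, accepted
w5: q0 → q2 → q1 → q3 → q0  → end q0, rejected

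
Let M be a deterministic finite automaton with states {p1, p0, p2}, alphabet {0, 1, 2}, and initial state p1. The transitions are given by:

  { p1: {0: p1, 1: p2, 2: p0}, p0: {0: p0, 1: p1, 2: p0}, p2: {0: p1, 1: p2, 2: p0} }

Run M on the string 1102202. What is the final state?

start at p1
read '1': p1 → p2
read '1': p2 → p2
read '0': p2 → p1
read '2': p1 → p0
read '2': p0 → p0
read '0': p0 → p0
read '2': p0 → p0

p0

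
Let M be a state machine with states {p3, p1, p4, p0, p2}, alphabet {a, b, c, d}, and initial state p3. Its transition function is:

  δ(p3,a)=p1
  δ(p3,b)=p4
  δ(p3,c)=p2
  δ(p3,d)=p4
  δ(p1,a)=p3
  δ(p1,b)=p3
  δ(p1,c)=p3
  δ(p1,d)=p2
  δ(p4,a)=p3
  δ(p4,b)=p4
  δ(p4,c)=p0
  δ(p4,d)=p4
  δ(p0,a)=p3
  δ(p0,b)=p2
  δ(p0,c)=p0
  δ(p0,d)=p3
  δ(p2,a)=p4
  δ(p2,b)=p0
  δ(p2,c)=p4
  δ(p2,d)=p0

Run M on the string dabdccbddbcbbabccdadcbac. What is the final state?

p2

start at p3
read 'd': p3 → p4
read 'a': p4 → p3
read 'b': p3 → p4
read 'd': p4 → p4
read 'c': p4 → p0
read 'c': p0 → p0
read 'b': p0 → p2
read 'd': p2 → p0
read 'd': p0 → p3
read 'b': p3 → p4
read 'c': p4 → p0
read 'b': p0 → p2
read 'b': p2 → p0
read 'a': p0 → p3
read 'b': p3 → p4
read 'c': p4 → p0
read 'c': p0 → p0
read 'd': p0 → p3
read 'a': p3 → p1
read 'd': p1 → p2
read 'c': p2 → p4
read 'b': p4 → p4
read 'a': p4 → p3
read 'c': p3 → p2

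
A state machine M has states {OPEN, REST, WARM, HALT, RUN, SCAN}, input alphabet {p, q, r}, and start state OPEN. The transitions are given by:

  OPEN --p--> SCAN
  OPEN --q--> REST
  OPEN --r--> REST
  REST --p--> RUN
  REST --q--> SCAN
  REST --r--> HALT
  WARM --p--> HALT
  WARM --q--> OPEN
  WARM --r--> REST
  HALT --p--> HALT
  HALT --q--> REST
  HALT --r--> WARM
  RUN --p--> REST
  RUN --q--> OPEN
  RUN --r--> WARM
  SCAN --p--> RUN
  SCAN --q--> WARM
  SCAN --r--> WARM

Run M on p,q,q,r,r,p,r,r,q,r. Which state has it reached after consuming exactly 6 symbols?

HALT

Trace: OPEN -p-> SCAN -q-> WARM -q-> OPEN -r-> REST -r-> HALT -p-> HALT
After 6 symbols: HALT.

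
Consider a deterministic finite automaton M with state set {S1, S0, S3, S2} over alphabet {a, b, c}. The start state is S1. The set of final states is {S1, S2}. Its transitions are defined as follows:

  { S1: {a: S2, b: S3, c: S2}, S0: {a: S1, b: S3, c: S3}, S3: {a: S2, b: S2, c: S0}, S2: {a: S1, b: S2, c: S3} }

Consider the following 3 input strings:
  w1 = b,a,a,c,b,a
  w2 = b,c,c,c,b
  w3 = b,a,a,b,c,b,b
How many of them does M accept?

2

w1:
  start at S1
  read 'b': S1 → S3
  read 'a': S3 → S2
  read 'a': S2 → S1
  read 'c': S1 → S2
  read 'b': S2 → S2
  read 'a': S2 → S1
  end S1, accepted
w2:
  start at S1
  read 'b': S1 → S3
  read 'c': S3 → S0
  read 'c': S0 → S3
  read 'c': S3 → S0
  read 'b': S0 → S3
  end S3, rejected
w3:
  start at S1
  read 'b': S1 → S3
  read 'a': S3 → S2
  read 'a': S2 → S1
  read 'b': S1 → S3
  read 'c': S3 → S0
  read 'b': S0 → S3
  read 'b': S3 → S2
  end S2, accepted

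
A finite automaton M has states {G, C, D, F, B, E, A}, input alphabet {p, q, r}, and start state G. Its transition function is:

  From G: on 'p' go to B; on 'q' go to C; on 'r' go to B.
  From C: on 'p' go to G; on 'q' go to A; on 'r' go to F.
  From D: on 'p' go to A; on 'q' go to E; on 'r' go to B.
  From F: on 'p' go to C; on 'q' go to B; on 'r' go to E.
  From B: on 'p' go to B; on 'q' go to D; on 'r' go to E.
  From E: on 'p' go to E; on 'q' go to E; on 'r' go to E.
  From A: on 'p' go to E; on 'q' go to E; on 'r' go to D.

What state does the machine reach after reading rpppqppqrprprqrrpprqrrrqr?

E

start at G
read 'r': G → B
read 'p': B → B
read 'p': B → B
read 'p': B → B
read 'q': B → D
read 'p': D → A
read 'p': A → E
read 'q': E → E
read 'r': E → E
read 'p': E → E
read 'r': E → E
read 'p': E → E
read 'r': E → E
read 'q': E → E
read 'r': E → E
read 'r': E → E
read 'p': E → E
read 'p': E → E
read 'r': E → E
read 'q': E → E
read 'r': E → E
read 'r': E → E
read 'r': E → E
read 'q': E → E
read 'r': E → E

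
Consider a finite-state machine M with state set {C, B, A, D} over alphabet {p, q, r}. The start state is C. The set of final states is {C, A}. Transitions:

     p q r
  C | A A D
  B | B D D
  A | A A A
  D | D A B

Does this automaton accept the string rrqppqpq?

Yes

start at C
read 'r': C → D
read 'r': D → B
read 'q': B → D
read 'p': D → D
read 'p': D → D
read 'q': D → A
read 'p': A → A
read 'q': A → A
End state A is accepting.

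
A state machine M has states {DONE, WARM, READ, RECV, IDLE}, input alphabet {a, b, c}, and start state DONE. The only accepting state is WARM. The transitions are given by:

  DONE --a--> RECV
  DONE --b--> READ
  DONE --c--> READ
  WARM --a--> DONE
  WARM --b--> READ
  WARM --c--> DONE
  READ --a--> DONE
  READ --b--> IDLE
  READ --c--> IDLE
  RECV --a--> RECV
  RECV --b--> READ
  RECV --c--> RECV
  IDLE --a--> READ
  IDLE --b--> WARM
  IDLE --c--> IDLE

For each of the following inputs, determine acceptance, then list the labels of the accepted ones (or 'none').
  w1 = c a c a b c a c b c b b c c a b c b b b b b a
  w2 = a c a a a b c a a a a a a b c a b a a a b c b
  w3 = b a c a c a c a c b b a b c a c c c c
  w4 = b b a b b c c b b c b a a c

w2

w1:
  start at DONE
  read 'c': DONE → READ
  read 'a': READ → DONE
  read 'c': DONE → READ
  read 'a': READ → DONE
  read 'b': DONE → READ
  read 'c': READ → IDLE
  read 'a': IDLE → READ
  read 'c': READ → IDLE
  read 'b': IDLE → WARM
  read 'c': WARM → DONE
  read 'b': DONE → READ
  read 'b': READ → IDLE
  read 'c': IDLE → IDLE
  read 'c': IDLE → IDLE
  read 'a': IDLE → READ
  read 'b': READ → IDLE
  read 'c': IDLE → IDLE
  read 'b': IDLE → WARM
  read 'b': WARM → READ
  read 'b': READ → IDLE
  read 'b': IDLE → WARM
  read 'b': WARM → READ
  read 'a': READ → DONE
  end DONE, rejected
w2:
  start at DONE
  read 'a': DONE → RECV
  read 'c': RECV → RECV
  read 'a': RECV → RECV
  read 'a': RECV → RECV
  read 'a': RECV → RECV
  read 'b': RECV → READ
  read 'c': READ → IDLE
  read 'a': IDLE → READ
  read 'a': READ → DONE
  read 'a': DONE → RECV
  read 'a': RECV → RECV
  read 'a': RECV → RECV
  read 'a': RECV → RECV
  read 'b': RECV → READ
  read 'c': READ → IDLE
  read 'a': IDLE → READ
  read 'b': READ → IDLE
  read 'a': IDLE → READ
  read 'a': READ → DONE
  read 'a': DONE → RECV
  read 'b': RECV → READ
  read 'c': READ → IDLE
  read 'b': IDLE → WARM
  end WARM, accepted
w3:
  start at DONE
  read 'b': DONE → READ
  read 'a': READ → DONE
  read 'c': DONE → READ
  read 'a': READ → DONE
  read 'c': DONE → READ
  read 'a': READ → DONE
  read 'c': DONE → READ
  read 'a': READ → DONE
  read 'c': DONE → READ
  read 'b': READ → IDLE
  read 'b': IDLE → WARM
  read 'a': WARM → DONE
  read 'b': DONE → READ
  read 'c': READ → IDLE
  read 'a': IDLE → READ
  read 'c': READ → IDLE
  read 'c': IDLE → IDLE
  read 'c': IDLE → IDLE
  read 'c': IDLE → IDLE
  end IDLE, rejected
w4:
  start at DONE
  read 'b': DONE → READ
  read 'b': READ → IDLE
  read 'a': IDLE → READ
  read 'b': READ → IDLE
  read 'b': IDLE → WARM
  read 'c': WARM → DONE
  read 'c': DONE → READ
  read 'b': READ → IDLE
  read 'b': IDLE → WARM
  read 'c': WARM → DONE
  read 'b': DONE → READ
  read 'a': READ → DONE
  read 'a': DONE → RECV
  read 'c': RECV → RECV
  end RECV, rejected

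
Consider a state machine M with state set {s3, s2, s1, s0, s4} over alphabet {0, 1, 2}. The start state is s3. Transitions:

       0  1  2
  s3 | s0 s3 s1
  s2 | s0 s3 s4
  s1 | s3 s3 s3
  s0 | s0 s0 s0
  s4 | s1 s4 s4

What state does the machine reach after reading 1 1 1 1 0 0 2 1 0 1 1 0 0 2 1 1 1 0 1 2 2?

start at s3
read '1': s3 → s3
read '1': s3 → s3
read '1': s3 → s3
read '1': s3 → s3
read '0': s3 → s0
read '0': s0 → s0
read '2': s0 → s0
read '1': s0 → s0
read '0': s0 → s0
read '1': s0 → s0
read '1': s0 → s0
read '0': s0 → s0
read '0': s0 → s0
read '2': s0 → s0
read '1': s0 → s0
read '1': s0 → s0
read '1': s0 → s0
read '0': s0 → s0
read '1': s0 → s0
read '2': s0 → s0
read '2': s0 → s0

s0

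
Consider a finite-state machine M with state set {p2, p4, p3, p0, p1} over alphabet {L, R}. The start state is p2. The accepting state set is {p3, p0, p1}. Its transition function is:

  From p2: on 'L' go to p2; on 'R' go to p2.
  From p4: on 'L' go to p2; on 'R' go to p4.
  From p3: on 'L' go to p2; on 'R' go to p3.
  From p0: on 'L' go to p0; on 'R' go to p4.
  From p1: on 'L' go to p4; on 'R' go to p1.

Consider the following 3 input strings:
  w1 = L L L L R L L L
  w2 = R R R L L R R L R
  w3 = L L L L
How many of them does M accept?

0

w1: p2 → p2 → p2 → p2 → p2 → p2 → p2 → p2 → p2  → end p2, rejected
w2: p2 → p2 → p2 → p2 → p2 → p2 → p2 → p2 → p2 → p2  → end p2, rejected
w3: p2 → p2 → p2 → p2 → p2  → end p2, rejected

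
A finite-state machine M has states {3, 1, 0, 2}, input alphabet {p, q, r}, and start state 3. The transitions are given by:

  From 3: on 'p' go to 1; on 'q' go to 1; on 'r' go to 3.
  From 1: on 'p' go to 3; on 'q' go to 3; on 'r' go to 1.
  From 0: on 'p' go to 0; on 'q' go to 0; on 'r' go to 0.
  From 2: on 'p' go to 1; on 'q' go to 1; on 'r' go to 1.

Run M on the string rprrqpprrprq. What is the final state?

3

start at 3
read 'r': 3 → 3
read 'p': 3 → 1
read 'r': 1 → 1
read 'r': 1 → 1
read 'q': 1 → 3
read 'p': 3 → 1
read 'p': 1 → 3
read 'r': 3 → 3
read 'r': 3 → 3
read 'p': 3 → 1
read 'r': 1 → 1
read 'q': 1 → 3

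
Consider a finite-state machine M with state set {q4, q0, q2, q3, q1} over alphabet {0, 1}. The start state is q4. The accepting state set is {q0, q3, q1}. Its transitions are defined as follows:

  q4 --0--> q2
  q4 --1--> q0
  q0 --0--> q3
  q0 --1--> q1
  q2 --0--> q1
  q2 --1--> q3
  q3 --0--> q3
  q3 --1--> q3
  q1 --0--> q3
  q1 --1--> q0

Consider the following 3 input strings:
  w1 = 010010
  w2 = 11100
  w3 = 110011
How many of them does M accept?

w1: Trace: q4 -0-> q2 -1-> q3 -0-> q3 -0-> q3 -1-> q3 -0-> q3  → end q3, accepted
w2: Trace: q4 -1-> q0 -1-> q1 -1-> q0 -0-> q3 -0-> q3  → end q3, accepted
w3: Trace: q4 -1-> q0 -1-> q1 -0-> q3 -0-> q3 -1-> q3 -1-> q3  → end q3, accepted

3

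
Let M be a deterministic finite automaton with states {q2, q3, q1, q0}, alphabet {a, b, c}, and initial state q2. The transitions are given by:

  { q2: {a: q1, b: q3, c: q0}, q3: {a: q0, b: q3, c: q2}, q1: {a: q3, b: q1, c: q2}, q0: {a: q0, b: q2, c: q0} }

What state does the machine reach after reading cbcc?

Trace: q2 -c-> q0 -b-> q2 -c-> q0 -c-> q0

q0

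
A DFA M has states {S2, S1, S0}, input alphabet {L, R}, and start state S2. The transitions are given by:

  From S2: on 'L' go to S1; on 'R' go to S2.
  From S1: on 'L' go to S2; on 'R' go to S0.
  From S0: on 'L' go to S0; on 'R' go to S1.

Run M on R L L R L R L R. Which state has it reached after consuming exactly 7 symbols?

Trace: S2 -R-> S2 -L-> S1 -L-> S2 -R-> S2 -L-> S1 -R-> S0 -L-> S0
After 7 symbols: S0.

S0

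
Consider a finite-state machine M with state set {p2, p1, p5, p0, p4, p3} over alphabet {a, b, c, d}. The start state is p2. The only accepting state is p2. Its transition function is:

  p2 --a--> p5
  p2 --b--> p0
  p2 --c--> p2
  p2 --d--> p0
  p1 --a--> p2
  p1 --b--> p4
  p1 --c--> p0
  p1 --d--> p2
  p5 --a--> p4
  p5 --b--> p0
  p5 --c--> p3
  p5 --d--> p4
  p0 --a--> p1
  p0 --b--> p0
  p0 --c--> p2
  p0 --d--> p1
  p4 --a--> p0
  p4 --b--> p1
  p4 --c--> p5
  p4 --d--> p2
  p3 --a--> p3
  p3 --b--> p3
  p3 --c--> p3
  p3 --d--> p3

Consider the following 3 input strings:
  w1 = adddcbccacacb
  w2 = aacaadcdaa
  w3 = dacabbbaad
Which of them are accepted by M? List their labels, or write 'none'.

w1:
  start at p2
  read 'a': p2 → p5
  read 'd': p5 → p4
  read 'd': p4 → p2
  read 'd': p2 → p0
  read 'c': p0 → p2
  read 'b': p2 → p0
  read 'c': p0 → p2
  read 'c': p2 → p2
  read 'a': p2 → p5
  read 'c': p5 → p3
  read 'a': p3 → p3
  read 'c': p3 → p3
  read 'b': p3 → p3
  end p3, rejected
w2:
  start at p2
  read 'a': p2 → p5
  read 'a': p5 → p4
  read 'c': p4 → p5
  read 'a': p5 → p4
  read 'a': p4 → p0
  read 'd': p0 → p1
  read 'c': p1 → p0
  read 'd': p0 → p1
  read 'a': p1 → p2
  read 'a': p2 → p5
  end p5, rejected
w3:
  start at p2
  read 'd': p2 → p0
  read 'a': p0 → p1
  read 'c': p1 → p0
  read 'a': p0 → p1
  read 'b': p1 → p4
  read 'b': p4 → p1
  read 'b': p1 → p4
  read 'a': p4 → p0
  read 'a': p0 → p1
  read 'd': p1 → p2
  end p2, accepted

w3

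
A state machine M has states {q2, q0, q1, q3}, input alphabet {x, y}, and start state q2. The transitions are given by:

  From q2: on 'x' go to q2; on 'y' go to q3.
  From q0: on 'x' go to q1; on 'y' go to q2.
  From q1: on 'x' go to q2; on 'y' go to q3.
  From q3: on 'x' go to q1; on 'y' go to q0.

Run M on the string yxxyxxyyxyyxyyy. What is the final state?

q2

q2 → q3 → q1 → q2 → q3 → q1 → q2 → q3 → q0 → q1 → q3 → q0 → q1 → q3 → q0 → q2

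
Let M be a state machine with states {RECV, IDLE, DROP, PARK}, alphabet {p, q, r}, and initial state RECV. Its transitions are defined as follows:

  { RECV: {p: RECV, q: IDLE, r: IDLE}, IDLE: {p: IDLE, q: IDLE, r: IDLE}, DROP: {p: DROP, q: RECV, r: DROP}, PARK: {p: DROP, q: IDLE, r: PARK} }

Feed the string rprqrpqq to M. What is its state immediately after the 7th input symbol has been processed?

start at RECV
read 'r': RECV → IDLE
read 'p': IDLE → IDLE
read 'r': IDLE → IDLE
read 'q': IDLE → IDLE
read 'r': IDLE → IDLE
read 'p': IDLE → IDLE
read 'q': IDLE → IDLE
After 7 symbols: IDLE.

IDLE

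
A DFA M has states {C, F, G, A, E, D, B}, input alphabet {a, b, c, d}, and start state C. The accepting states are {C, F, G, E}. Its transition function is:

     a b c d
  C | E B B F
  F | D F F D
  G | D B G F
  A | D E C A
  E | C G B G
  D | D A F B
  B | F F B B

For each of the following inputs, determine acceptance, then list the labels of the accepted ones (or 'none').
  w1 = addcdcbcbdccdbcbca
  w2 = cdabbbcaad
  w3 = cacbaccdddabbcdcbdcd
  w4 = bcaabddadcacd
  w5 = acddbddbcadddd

w1

w1: C → E → G → F → F → D → F → F → F → F → D → F → F → D → A → C → B → B → F  → end F, accepted
w2: C → B → B → F → F → F → F → F → D → D → B  → end B, rejected
w3: C → B → F → F → F → D → F → F → D → B → B → F → F → F → F → D → F → F → D → F → D  → end D, rejected
w4: C → B → B → F → D → A → A → A → D → B → B → F → F → D  → end D, rejected
w5: C → E → B → B → B → F → D → B → F → F → D → B → B → B → B  → end B, rejected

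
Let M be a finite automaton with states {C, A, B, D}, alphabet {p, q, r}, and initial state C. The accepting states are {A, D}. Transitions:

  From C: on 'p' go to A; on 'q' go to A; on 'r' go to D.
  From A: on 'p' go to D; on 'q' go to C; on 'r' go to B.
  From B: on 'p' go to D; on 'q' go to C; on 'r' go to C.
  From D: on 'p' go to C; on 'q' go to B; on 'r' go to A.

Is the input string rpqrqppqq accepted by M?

No

C → D → C → A → B → C → A → D → B → C
End state C is not accepting.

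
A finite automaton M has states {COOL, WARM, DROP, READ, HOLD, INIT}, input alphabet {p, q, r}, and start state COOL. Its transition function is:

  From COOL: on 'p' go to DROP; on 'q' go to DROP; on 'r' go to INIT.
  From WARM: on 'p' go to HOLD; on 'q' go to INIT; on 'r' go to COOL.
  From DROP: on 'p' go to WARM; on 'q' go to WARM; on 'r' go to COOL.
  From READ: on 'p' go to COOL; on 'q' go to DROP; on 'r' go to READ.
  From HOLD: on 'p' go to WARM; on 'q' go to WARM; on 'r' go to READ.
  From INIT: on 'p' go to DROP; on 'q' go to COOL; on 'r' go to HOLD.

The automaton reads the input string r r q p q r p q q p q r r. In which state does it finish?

INIT

COOL → INIT → HOLD → WARM → HOLD → WARM → COOL → DROP → WARM → INIT → DROP → WARM → COOL → INIT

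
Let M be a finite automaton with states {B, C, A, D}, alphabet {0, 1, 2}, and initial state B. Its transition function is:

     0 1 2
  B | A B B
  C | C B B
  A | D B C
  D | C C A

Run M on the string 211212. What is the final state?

B

start at B
read '2': B → B
read '1': B → B
read '1': B → B
read '2': B → B
read '1': B → B
read '2': B → B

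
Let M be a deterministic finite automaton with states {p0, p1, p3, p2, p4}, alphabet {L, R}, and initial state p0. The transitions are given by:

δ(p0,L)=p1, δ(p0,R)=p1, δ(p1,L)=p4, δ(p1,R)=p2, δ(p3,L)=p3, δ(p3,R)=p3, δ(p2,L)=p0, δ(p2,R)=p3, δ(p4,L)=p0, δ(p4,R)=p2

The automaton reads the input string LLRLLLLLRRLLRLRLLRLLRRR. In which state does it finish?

p3

Trace: p0 -L-> p1 -L-> p4 -R-> p2 -L-> p0 -L-> p1 -L-> p4 -L-> p0 -L-> p1 -R-> p2 -R-> p3 -L-> p3 -L-> p3 -R-> p3 -L-> p3 -R-> p3 -L-> p3 -L-> p3 -R-> p3 -L-> p3 -L-> p3 -R-> p3 -R-> p3 -R-> p3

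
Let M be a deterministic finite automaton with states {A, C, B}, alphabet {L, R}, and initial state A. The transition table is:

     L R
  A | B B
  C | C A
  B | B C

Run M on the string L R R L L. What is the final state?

A → B → C → A → B → B

B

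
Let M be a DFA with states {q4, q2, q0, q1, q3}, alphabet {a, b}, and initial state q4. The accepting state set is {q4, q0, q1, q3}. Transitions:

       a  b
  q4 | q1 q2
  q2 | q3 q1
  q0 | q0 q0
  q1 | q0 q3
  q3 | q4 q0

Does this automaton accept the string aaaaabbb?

Trace: q4 -a-> q1 -a-> q0 -a-> q0 -a-> q0 -a-> q0 -b-> q0 -b-> q0 -b-> q0
End state q0 is accepting.

Yes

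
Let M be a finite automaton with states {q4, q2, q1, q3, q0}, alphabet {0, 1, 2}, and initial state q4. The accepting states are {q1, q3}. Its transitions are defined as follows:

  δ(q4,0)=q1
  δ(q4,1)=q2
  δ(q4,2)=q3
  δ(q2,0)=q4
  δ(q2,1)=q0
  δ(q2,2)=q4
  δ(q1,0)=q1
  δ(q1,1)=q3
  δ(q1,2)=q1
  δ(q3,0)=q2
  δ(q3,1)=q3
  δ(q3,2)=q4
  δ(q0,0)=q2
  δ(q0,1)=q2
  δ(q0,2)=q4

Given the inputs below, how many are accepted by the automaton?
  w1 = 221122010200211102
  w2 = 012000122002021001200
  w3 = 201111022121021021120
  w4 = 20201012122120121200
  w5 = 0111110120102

w1: q4 → q3 → q4 → q2 → q0 → q4 → q3 → q2 → q0 → q2 → q4 → q1 → q1 → q1 → q3 → q3 → q3 → q2 → q4  → end q4, rejected
w2: q4 → q1 → q3 → q4 → q1 → q1 → q1 → q3 → q4 → q3 → q2 → q4 → q3 → q2 → q4 → q2 → q4 → q1 → q3 → q4 → q1 → q1  → end q1, accepted
w3: q4 → q3 → q2 → q0 → q2 → q0 → q2 → q4 → q3 → q4 → q2 → q4 → q2 → q4 → q3 → q3 → q2 → q4 → q2 → q0 → q4 → q1  → end q1, accepted
w4: q4 → q3 → q2 → q4 → q1 → q3 → q2 → q0 → q4 → q2 → q4 → q3 → q3 → q4 → q1 → q3 → q4 → q2 → q4 → q1 → q1  → end q1, accepted
w5: q4 → q1 → q3 → q3 → q3 → q3 → q3 → q2 → q0 → q4 → q1 → q3 → q2 → q4  → end q4, rejected

3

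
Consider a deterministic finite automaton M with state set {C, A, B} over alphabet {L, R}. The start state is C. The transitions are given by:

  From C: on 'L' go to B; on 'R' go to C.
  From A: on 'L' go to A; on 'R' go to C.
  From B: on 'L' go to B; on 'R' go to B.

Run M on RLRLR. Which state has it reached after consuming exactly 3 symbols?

C → C → B → B
After 3 symbols: B.

B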